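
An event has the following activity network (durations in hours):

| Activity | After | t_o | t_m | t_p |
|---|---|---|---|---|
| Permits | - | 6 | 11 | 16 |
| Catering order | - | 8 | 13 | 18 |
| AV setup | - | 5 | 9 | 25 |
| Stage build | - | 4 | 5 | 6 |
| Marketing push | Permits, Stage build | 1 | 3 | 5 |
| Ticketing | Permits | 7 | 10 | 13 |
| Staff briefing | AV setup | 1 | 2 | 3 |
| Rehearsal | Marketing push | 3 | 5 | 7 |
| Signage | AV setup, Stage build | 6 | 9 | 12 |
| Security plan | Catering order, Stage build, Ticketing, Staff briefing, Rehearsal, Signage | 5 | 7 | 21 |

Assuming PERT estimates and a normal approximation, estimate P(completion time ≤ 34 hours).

0.887

te_Permits = (6 + 4·11 + 16)/6 = 66/6 = 11; σ²_Permits = ((16−6)/6)² = 2.778
te_Catering order = (8 + 4·13 + 18)/6 = 78/6 = 13; σ²_Catering order = ((18−8)/6)² = 2.778
te_AV setup = (5 + 4·9 + 25)/6 = 66/6 = 11; σ²_AV setup = ((25−5)/6)² = 11.111
te_Stage build = (4 + 4·5 + 6)/6 = 30/6 = 5; σ²_Stage build = ((6−4)/6)² = 0.111
te_Marketing push = (1 + 4·3 + 5)/6 = 18/6 = 3; σ²_Marketing push = ((5−1)/6)² = 0.444
te_Ticketing = (7 + 4·10 + 13)/6 = 60/6 = 10; σ²_Ticketing = ((13−7)/6)² = 1.000
te_Staff briefing = (1 + 4·2 + 3)/6 = 12/6 = 2; σ²_Staff briefing = ((3−1)/6)² = 0.111
te_Rehearsal = (3 + 4·5 + 7)/6 = 30/6 = 5; σ²_Rehearsal = ((7−3)/6)² = 0.444
te_Signage = (6 + 4·9 + 12)/6 = 54/6 = 9; σ²_Signage = ((12−6)/6)² = 1.000
te_Security plan = (5 + 4·7 + 21)/6 = 54/6 = 9; σ²_Security plan = ((21−5)/6)² = 7.111

Forward pass:
ES_Permits = 0; EF_Permits = 11
ES_Catering order = 0; EF_Catering order = 13
ES_AV setup = 0; EF_AV setup = 11
ES_Stage build = 0; EF_Stage build = 5
ES_Marketing push = max(EF_Permits=11, EF_Stage build=5) = 11; EF_Marketing push = 11+3 = 14
ES_Ticketing = 11; EF_Ticketing = 11+10 = 21
ES_Staff briefing = 11; EF_Staff briefing = 11+2 = 13
ES_Rehearsal = 14; EF_Rehearsal = 14+5 = 19
ES_Signage = max(EF_AV setup=11, EF_Stage build=5) = 11; EF_Signage = 11+9 = 20
ES_Security plan = max(EF_Catering order=13, EF_Stage build=5, EF_Ticketing=21, EF_Staff briefing=13, EF_Rehearsal=19, EF_Signage=20) = 21; EF_Security plan = 21+9 = 30
Expected project duration μ = 30 hours. Critical path: Permits → Ticketing → Security plan.

Variance along critical path = 2.778 + 1.000 + 7.111 = 10.889; σ = √10.889 = 3.300 hours.
Z = (34 − 30) / 3.300 = 1.212
P(T ≤ 34) = Φ(1.212) ≈ 0.887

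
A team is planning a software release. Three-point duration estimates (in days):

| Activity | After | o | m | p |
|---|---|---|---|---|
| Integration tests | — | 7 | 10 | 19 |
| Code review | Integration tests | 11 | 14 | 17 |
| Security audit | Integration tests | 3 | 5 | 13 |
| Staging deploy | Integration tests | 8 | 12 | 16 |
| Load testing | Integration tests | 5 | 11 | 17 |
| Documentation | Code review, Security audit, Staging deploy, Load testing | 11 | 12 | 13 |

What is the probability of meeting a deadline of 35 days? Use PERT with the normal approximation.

0.188

te_Integration tests = (7 + 4·10 + 19)/6 = 66/6 = 11; σ²_Integration tests = ((19−7)/6)² = 4.000
te_Code review = (11 + 4·14 + 17)/6 = 84/6 = 14; σ²_Code review = ((17−11)/6)² = 1.000
te_Security audit = (3 + 4·5 + 13)/6 = 36/6 = 6; σ²_Security audit = ((13−3)/6)² = 2.778
te_Staging deploy = (8 + 4·12 + 16)/6 = 72/6 = 12; σ²_Staging deploy = ((16−8)/6)² = 1.778
te_Load testing = (5 + 4·11 + 17)/6 = 66/6 = 11; σ²_Load testing = ((17−5)/6)² = 4.000
te_Documentation = (11 + 4·12 + 13)/6 = 72/6 = 12; σ²_Documentation = ((13−11)/6)² = 0.111

Forward pass:
ES_Integration tests = 0; EF_Integration tests = 11
ES_Code review = 11; EF_Code review = 11+14 = 25
ES_Security audit = 11; EF_Security audit = 11+6 = 17
ES_Staging deploy = 11; EF_Staging deploy = 11+12 = 23
ES_Load testing = 11; EF_Load testing = 11+11 = 22
ES_Documentation = max(EF_Code review=25, EF_Security audit=17, EF_Staging deploy=23, EF_Load testing=22) = 25; EF_Documentation = 25+12 = 37
Expected project duration μ = 37 days. Critical path: Integration tests → Code review → Documentation.

Variance along critical path = 4.000 + 1.000 + 0.111 = 5.111; σ = √5.111 = 2.261 days.
Z = (35 − 37) / 2.261 = -0.885
P(T ≤ 35) = Φ(-0.885) ≈ 0.188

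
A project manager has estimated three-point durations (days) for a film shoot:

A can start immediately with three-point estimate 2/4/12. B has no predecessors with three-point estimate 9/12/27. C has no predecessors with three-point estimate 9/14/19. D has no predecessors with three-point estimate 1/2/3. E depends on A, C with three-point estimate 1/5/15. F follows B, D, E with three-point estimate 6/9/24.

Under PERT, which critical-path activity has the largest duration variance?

te_A = (2 + 4·4 + 12)/6 = 30/6 = 5; σ²_A = ((12−2)/6)² = 2.778
te_B = (9 + 4·12 + 27)/6 = 84/6 = 14; σ²_B = ((27−9)/6)² = 9.000
te_C = (9 + 4·14 + 19)/6 = 84/6 = 14; σ²_C = ((19−9)/6)² = 2.778
te_D = (1 + 4·2 + 3)/6 = 12/6 = 2; σ²_D = ((3−1)/6)² = 0.111
te_E = (1 + 4·5 + 15)/6 = 36/6 = 6; σ²_E = ((15−1)/6)² = 5.444
te_F = (6 + 4·9 + 24)/6 = 66/6 = 11; σ²_F = ((24−6)/6)² = 9.000

Forward pass:
ES_A = 0; EF_A = 5
ES_B = 0; EF_B = 14
ES_C = 0; EF_C = 14
ES_D = 0; EF_D = 2
ES_E = max(EF_A=5, EF_C=14) = 14; EF_E = 14+6 = 20
ES_F = max(EF_B=14, EF_D=2, EF_E=20) = 20; EF_F = 20+11 = 31
Expected project duration μ = 31 days. Critical path: C → E → F.

Variances on critical path: σ²_C=2.778, σ²_E=5.444, σ²_F=9.000.
Largest is σ²_F = 9.000.

F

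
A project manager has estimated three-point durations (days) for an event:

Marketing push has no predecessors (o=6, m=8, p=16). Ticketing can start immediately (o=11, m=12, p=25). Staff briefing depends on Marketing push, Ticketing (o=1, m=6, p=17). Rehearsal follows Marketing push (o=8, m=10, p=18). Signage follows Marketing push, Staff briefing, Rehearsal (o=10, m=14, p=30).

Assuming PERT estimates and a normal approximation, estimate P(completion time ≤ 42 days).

te_Marketing push = (6 + 4·8 + 16)/6 = 54/6 = 9; σ²_Marketing push = ((16−6)/6)² = 2.778
te_Ticketing = (11 + 4·12 + 25)/6 = 84/6 = 14; σ²_Ticketing = ((25−11)/6)² = 5.444
te_Staff briefing = (1 + 4·6 + 17)/6 = 42/6 = 7; σ²_Staff briefing = ((17−1)/6)² = 7.111
te_Rehearsal = (8 + 4·10 + 18)/6 = 66/6 = 11; σ²_Rehearsal = ((18−8)/6)² = 2.778
te_Signage = (10 + 4·14 + 30)/6 = 96/6 = 16; σ²_Signage = ((30−10)/6)² = 11.111

Forward pass:
ES_Marketing push = 0; EF_Marketing push = 9
ES_Ticketing = 0; EF_Ticketing = 14
ES_Staff briefing = max(EF_Marketing push=9, EF_Ticketing=14) = 14; EF_Staff briefing = 14+7 = 21
ES_Rehearsal = 9; EF_Rehearsal = 9+11 = 20
ES_Signage = max(EF_Marketing push=9, EF_Staff briefing=21, EF_Rehearsal=20) = 21; EF_Signage = 21+16 = 37
Expected project duration μ = 37 days. Critical path: Ticketing → Staff briefing → Signage.

Variance along critical path = 5.444 + 7.111 + 11.111 = 23.667; σ = √23.667 = 4.865 days.
Z = (42 − 37) / 4.865 = 1.028
P(T ≤ 42) = Φ(1.028) ≈ 0.848

0.848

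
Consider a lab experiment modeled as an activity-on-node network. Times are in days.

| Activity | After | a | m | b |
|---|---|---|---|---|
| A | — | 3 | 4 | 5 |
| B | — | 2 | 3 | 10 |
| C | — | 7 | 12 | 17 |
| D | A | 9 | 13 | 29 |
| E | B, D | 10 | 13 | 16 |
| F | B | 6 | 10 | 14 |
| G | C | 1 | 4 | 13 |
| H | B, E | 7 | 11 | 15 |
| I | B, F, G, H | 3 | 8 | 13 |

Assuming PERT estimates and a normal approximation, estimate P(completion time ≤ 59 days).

te_A = (3 + 4·4 + 5)/6 = 24/6 = 4; σ²_A = ((5−3)/6)² = 0.111
te_B = (2 + 4·3 + 10)/6 = 24/6 = 4; σ²_B = ((10−2)/6)² = 1.778
te_C = (7 + 4·12 + 17)/6 = 72/6 = 12; σ²_C = ((17−7)/6)² = 2.778
te_D = (9 + 4·13 + 29)/6 = 90/6 = 15; σ²_D = ((29−9)/6)² = 11.111
te_E = (10 + 4·13 + 16)/6 = 78/6 = 13; σ²_E = ((16−10)/6)² = 1.000
te_F = (6 + 4·10 + 14)/6 = 60/6 = 10; σ²_F = ((14−6)/6)² = 1.778
te_G = (1 + 4·4 + 13)/6 = 30/6 = 5; σ²_G = ((13−1)/6)² = 4.000
te_H = (7 + 4·11 + 15)/6 = 66/6 = 11; σ²_H = ((15−7)/6)² = 1.778
te_I = (3 + 4·8 + 13)/6 = 48/6 = 8; σ²_I = ((13−3)/6)² = 2.778

Forward pass:
ES_A = 0; EF_A = 4
ES_B = 0; EF_B = 4
ES_C = 0; EF_C = 12
ES_D = 4; EF_D = 4+15 = 19
ES_E = max(EF_B=4, EF_D=19) = 19; EF_E = 19+13 = 32
ES_F = 4; EF_F = 4+10 = 14
ES_G = 12; EF_G = 12+5 = 17
ES_H = max(EF_B=4, EF_E=32) = 32; EF_H = 32+11 = 43
ES_I = max(EF_B=4, EF_F=14, EF_G=17, EF_H=43) = 43; EF_I = 43+8 = 51
Expected project duration μ = 51 days. Critical path: A → D → E → H → I.

Variance along critical path = 0.111 + 11.111 + 1.000 + 1.778 + 2.778 = 16.778; σ = √16.778 = 4.096 days.
Z = (59 − 51) / 4.096 = 1.953
P(T ≤ 59) = Φ(1.953) ≈ 0.975

0.975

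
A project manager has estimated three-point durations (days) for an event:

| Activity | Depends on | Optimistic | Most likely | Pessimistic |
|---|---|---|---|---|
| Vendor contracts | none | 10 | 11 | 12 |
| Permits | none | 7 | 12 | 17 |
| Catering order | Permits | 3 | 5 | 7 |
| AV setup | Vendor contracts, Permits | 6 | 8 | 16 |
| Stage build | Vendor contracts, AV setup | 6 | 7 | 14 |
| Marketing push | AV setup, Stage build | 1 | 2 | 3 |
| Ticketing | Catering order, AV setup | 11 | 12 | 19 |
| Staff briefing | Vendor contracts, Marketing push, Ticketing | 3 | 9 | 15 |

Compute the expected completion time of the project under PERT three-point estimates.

43 days

te_Vendor contracts = (10 + 4·11 + 12)/6 = 66/6 = 11
te_Permits = (7 + 4·12 + 17)/6 = 72/6 = 12
te_Catering order = (3 + 4·5 + 7)/6 = 30/6 = 5
te_AV setup = (6 + 4·8 + 16)/6 = 54/6 = 9
te_Stage build = (6 + 4·7 + 14)/6 = 48/6 = 8
te_Marketing push = (1 + 4·2 + 3)/6 = 12/6 = 2
te_Ticketing = (11 + 4·12 + 19)/6 = 78/6 = 13
te_Staff briefing = (3 + 4·9 + 15)/6 = 54/6 = 9

Forward pass:
ES_Vendor contracts = 0; EF_Vendor contracts = 11
ES_Permits = 0; EF_Permits = 12
ES_Catering order = 12; EF_Catering order = 12+5 = 17
ES_AV setup = max(EF_Vendor contracts=11, EF_Permits=12) = 12; EF_AV setup = 12+9 = 21
ES_Stage build = max(EF_Vendor contracts=11, EF_AV setup=21) = 21; EF_Stage build = 21+8 = 29
ES_Marketing push = max(EF_AV setup=21, EF_Stage build=29) = 29; EF_Marketing push = 29+2 = 31
ES_Ticketing = max(EF_Catering order=17, EF_AV setup=21) = 21; EF_Ticketing = 21+13 = 34
ES_Staff briefing = max(EF_Vendor contracts=11, EF_Marketing push=31, EF_Ticketing=34) = 34; EF_Staff briefing = 34+9 = 43
Expected project duration μ = 43 days. Critical path: Permits → AV setup → Ticketing → Staff briefing.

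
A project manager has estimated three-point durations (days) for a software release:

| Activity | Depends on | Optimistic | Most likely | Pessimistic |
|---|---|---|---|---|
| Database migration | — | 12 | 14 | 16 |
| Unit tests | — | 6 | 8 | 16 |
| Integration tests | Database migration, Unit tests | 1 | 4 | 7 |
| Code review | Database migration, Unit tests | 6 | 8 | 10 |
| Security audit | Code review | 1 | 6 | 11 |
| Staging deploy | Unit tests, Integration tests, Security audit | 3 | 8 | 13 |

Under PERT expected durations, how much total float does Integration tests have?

10 days

te_Database migration = (12 + 4·14 + 16)/6 = 84/6 = 14
te_Unit tests = (6 + 4·8 + 16)/6 = 54/6 = 9
te_Integration tests = (1 + 4·4 + 7)/6 = 24/6 = 4
te_Code review = (6 + 4·8 + 10)/6 = 48/6 = 8
te_Security audit = (1 + 4·6 + 11)/6 = 36/6 = 6
te_Staging deploy = (3 + 4·8 + 13)/6 = 48/6 = 8

Forward pass:
ES_Database migration = 0; EF_Database migration = 14
ES_Unit tests = 0; EF_Unit tests = 9
ES_Integration tests = max(EF_Database migration=14, EF_Unit tests=9) = 14; EF_Integration tests = 14+4 = 18
ES_Code review = max(EF_Database migration=14, EF_Unit tests=9) = 14; EF_Code review = 14+8 = 22
ES_Security audit = 22; EF_Security audit = 22+6 = 28
ES_Staging deploy = max(EF_Unit tests=9, EF_Integration tests=18, EF_Security audit=28) = 28; EF_Staging deploy = 28+8 = 36
Expected project duration μ = 36 days. Critical path: Database migration → Code review → Security audit → Staging deploy.

Backward pass:
LF_Staging deploy = 36; LS_Staging deploy = 36−8 = 28
LF_Security audit = LS_Staging deploy = 28; LS_Security audit = 28−6 = 22
LF_Code review = LS_Security audit = 22; LS_Code review = 22−8 = 14
LF_Integration tests = LS_Staging deploy = 28; LS_Integration tests = 28−4 = 24
LF_Unit tests = min(LS_Integration tests=24, LS_Code review=14, LS_Staging deploy=28) = 14; LS_Unit tests = 14−9 = 5
LF_Database migration = min(LS_Integration tests=24, LS_Code review=14) = 14; LS_Database migration = 14−14 = 0
Slack_Integration tests = LS_Integration tests − ES_Integration tests = 24 − 14 = 10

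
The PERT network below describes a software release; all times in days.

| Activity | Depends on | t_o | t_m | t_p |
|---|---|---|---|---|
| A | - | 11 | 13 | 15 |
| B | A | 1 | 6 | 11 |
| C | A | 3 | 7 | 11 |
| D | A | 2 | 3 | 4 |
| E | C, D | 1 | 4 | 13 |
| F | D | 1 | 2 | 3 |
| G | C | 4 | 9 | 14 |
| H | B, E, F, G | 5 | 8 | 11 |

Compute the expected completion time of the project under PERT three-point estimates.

37 days

te_A = (11 + 4·13 + 15)/6 = 78/6 = 13
te_B = (1 + 4·6 + 11)/6 = 36/6 = 6
te_C = (3 + 4·7 + 11)/6 = 42/6 = 7
te_D = (2 + 4·3 + 4)/6 = 18/6 = 3
te_E = (1 + 4·4 + 13)/6 = 30/6 = 5
te_F = (1 + 4·2 + 3)/6 = 12/6 = 2
te_G = (4 + 4·9 + 14)/6 = 54/6 = 9
te_H = (5 + 4·8 + 11)/6 = 48/6 = 8

Forward pass:
ES_A = 0; EF_A = 13
ES_B = 13; EF_B = 13+6 = 19
ES_C = 13; EF_C = 13+7 = 20
ES_D = 13; EF_D = 13+3 = 16
ES_E = max(EF_C=20, EF_D=16) = 20; EF_E = 20+5 = 25
ES_F = 16; EF_F = 16+2 = 18
ES_G = 20; EF_G = 20+9 = 29
ES_H = max(EF_B=19, EF_E=25, EF_F=18, EF_G=29) = 29; EF_H = 29+8 = 37
Expected project duration μ = 37 days. Critical path: A → C → G → H.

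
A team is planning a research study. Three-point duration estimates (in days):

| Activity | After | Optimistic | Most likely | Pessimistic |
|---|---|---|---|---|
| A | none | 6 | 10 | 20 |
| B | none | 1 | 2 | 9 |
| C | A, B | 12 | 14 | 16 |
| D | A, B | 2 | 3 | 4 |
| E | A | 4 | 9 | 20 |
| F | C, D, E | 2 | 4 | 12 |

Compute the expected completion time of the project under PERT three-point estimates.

30 days

te_A = (6 + 4·10 + 20)/6 = 66/6 = 11
te_B = (1 + 4·2 + 9)/6 = 18/6 = 3
te_C = (12 + 4·14 + 16)/6 = 84/6 = 14
te_D = (2 + 4·3 + 4)/6 = 18/6 = 3
te_E = (4 + 4·9 + 20)/6 = 60/6 = 10
te_F = (2 + 4·4 + 12)/6 = 30/6 = 5

Forward pass:
ES_A = 0; EF_A = 11
ES_B = 0; EF_B = 3
ES_C = max(EF_A=11, EF_B=3) = 11; EF_C = 11+14 = 25
ES_D = max(EF_A=11, EF_B=3) = 11; EF_D = 11+3 = 14
ES_E = 11; EF_E = 11+10 = 21
ES_F = max(EF_C=25, EF_D=14, EF_E=21) = 25; EF_F = 25+5 = 30
Expected project duration μ = 30 days. Critical path: A → C → F.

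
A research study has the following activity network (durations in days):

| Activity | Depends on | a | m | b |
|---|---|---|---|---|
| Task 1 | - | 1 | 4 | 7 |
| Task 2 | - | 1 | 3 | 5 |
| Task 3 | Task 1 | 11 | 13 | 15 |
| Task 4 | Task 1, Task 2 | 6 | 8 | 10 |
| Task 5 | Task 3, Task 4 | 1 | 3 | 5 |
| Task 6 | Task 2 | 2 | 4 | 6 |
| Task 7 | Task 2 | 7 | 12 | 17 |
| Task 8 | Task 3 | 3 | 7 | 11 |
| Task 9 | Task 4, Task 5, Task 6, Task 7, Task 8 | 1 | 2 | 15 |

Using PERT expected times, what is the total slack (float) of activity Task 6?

te_Task 1 = (1 + 4·4 + 7)/6 = 24/6 = 4
te_Task 2 = (1 + 4·3 + 5)/6 = 18/6 = 3
te_Task 3 = (11 + 4·13 + 15)/6 = 78/6 = 13
te_Task 4 = (6 + 4·8 + 10)/6 = 48/6 = 8
te_Task 5 = (1 + 4·3 + 5)/6 = 18/6 = 3
te_Task 6 = (2 + 4·4 + 6)/6 = 24/6 = 4
te_Task 7 = (7 + 4·12 + 17)/6 = 72/6 = 12
te_Task 8 = (3 + 4·7 + 11)/6 = 42/6 = 7
te_Task 9 = (1 + 4·2 + 15)/6 = 24/6 = 4

Forward pass:
ES_Task 1 = 0; EF_Task 1 = 4
ES_Task 2 = 0; EF_Task 2 = 3
ES_Task 3 = 4; EF_Task 3 = 4+13 = 17
ES_Task 4 = max(EF_Task 1=4, EF_Task 2=3) = 4; EF_Task 4 = 4+8 = 12
ES_Task 5 = max(EF_Task 3=17, EF_Task 4=12) = 17; EF_Task 5 = 17+3 = 20
ES_Task 6 = 3; EF_Task 6 = 3+4 = 7
ES_Task 7 = 3; EF_Task 7 = 3+12 = 15
ES_Task 8 = 17; EF_Task 8 = 17+7 = 24
ES_Task 9 = max(EF_Task 4=12, EF_Task 5=20, EF_Task 6=7, EF_Task 7=15, EF_Task 8=24) = 24; EF_Task 9 = 24+4 = 28
Expected project duration μ = 28 days. Critical path: Task 1 → Task 3 → Task 8 → Task 9.

Backward pass:
LF_Task 9 = 28; LS_Task 9 = 28−4 = 24
LF_Task 8 = LS_Task 9 = 24; LS_Task 8 = 24−7 = 17
LF_Task 7 = LS_Task 9 = 24; LS_Task 7 = 24−12 = 12
LF_Task 6 = LS_Task 9 = 24; LS_Task 6 = 24−4 = 20
LF_Task 5 = LS_Task 9 = 24; LS_Task 5 = 24−3 = 21
LF_Task 4 = min(LS_Task 5=21, LS_Task 9=24) = 21; LS_Task 4 = 21−8 = 13
LF_Task 3 = min(LS_Task 5=21, LS_Task 8=17) = 17; LS_Task 3 = 17−13 = 4
LF_Task 2 = min(LS_Task 4=13, LS_Task 6=20, LS_Task 7=12) = 12; LS_Task 2 = 12−3 = 9
LF_Task 1 = min(LS_Task 3=4, LS_Task 4=13) = 4; LS_Task 1 = 4−4 = 0
Slack_Task 6 = LS_Task 6 − ES_Task 6 = 20 − 3 = 17

17 days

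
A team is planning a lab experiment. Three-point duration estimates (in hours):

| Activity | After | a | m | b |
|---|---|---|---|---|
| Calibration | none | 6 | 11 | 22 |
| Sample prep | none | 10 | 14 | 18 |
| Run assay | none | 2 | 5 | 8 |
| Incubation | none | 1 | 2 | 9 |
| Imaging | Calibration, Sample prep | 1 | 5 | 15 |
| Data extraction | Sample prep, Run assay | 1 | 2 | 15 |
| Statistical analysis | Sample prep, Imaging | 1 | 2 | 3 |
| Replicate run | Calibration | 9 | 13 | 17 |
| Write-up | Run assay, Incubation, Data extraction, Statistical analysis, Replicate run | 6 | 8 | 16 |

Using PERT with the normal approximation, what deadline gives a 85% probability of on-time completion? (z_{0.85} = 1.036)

37.5 hours

te_Calibration = (6 + 4·11 + 22)/6 = 72/6 = 12; σ²_Calibration = ((22−6)/6)² = 7.111
te_Sample prep = (10 + 4·14 + 18)/6 = 84/6 = 14; σ²_Sample prep = ((18−10)/6)² = 1.778
te_Run assay = (2 + 4·5 + 8)/6 = 30/6 = 5; σ²_Run assay = ((8−2)/6)² = 1.000
te_Incubation = (1 + 4·2 + 9)/6 = 18/6 = 3; σ²_Incubation = ((9−1)/6)² = 1.778
te_Imaging = (1 + 4·5 + 15)/6 = 36/6 = 6; σ²_Imaging = ((15−1)/6)² = 5.444
te_Data extraction = (1 + 4·2 + 15)/6 = 24/6 = 4; σ²_Data extraction = ((15−1)/6)² = 5.444
te_Statistical analysis = (1 + 4·2 + 3)/6 = 12/6 = 2; σ²_Statistical analysis = ((3−1)/6)² = 0.111
te_Replicate run = (9 + 4·13 + 17)/6 = 78/6 = 13; σ²_Replicate run = ((17−9)/6)² = 1.778
te_Write-up = (6 + 4·8 + 16)/6 = 54/6 = 9; σ²_Write-up = ((16−6)/6)² = 2.778

Forward pass:
ES_Calibration = 0; EF_Calibration = 12
ES_Sample prep = 0; EF_Sample prep = 14
ES_Run assay = 0; EF_Run assay = 5
ES_Incubation = 0; EF_Incubation = 3
ES_Imaging = max(EF_Calibration=12, EF_Sample prep=14) = 14; EF_Imaging = 14+6 = 20
ES_Data extraction = max(EF_Sample prep=14, EF_Run assay=5) = 14; EF_Data extraction = 14+4 = 18
ES_Statistical analysis = max(EF_Sample prep=14, EF_Imaging=20) = 20; EF_Statistical analysis = 20+2 = 22
ES_Replicate run = 12; EF_Replicate run = 12+13 = 25
ES_Write-up = max(EF_Run assay=5, EF_Incubation=3, EF_Data extraction=18, EF_Statistical analysis=22, EF_Replicate run=25) = 25; EF_Write-up = 25+9 = 34
Expected project duration μ = 34 hours. Critical path: Calibration → Replicate run → Write-up.

Variance along critical path = 7.111 + 1.778 + 2.778 = 11.667; σ = 3.416 hours.
D = μ + z·σ = 34 + 1.036·3.416 = 37.5 hours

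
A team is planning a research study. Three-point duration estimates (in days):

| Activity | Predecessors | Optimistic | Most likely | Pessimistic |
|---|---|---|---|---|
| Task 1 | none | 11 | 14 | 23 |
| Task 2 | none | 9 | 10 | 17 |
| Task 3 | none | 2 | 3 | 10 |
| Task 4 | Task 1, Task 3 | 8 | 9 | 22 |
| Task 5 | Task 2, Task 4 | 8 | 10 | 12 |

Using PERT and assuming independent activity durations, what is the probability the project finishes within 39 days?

0.830

te_Task 1 = (11 + 4·14 + 23)/6 = 90/6 = 15; σ²_Task 1 = ((23−11)/6)² = 4.000
te_Task 2 = (9 + 4·10 + 17)/6 = 66/6 = 11; σ²_Task 2 = ((17−9)/6)² = 1.778
te_Task 3 = (2 + 4·3 + 10)/6 = 24/6 = 4; σ²_Task 3 = ((10−2)/6)² = 1.778
te_Task 4 = (8 + 4·9 + 22)/6 = 66/6 = 11; σ²_Task 4 = ((22−8)/6)² = 5.444
te_Task 5 = (8 + 4·10 + 12)/6 = 60/6 = 10; σ²_Task 5 = ((12−8)/6)² = 0.444

Forward pass:
ES_Task 1 = 0; EF_Task 1 = 15
ES_Task 2 = 0; EF_Task 2 = 11
ES_Task 3 = 0; EF_Task 3 = 4
ES_Task 4 = max(EF_Task 1=15, EF_Task 3=4) = 15; EF_Task 4 = 15+11 = 26
ES_Task 5 = max(EF_Task 2=11, EF_Task 4=26) = 26; EF_Task 5 = 26+10 = 36
Expected project duration μ = 36 days. Critical path: Task 1 → Task 4 → Task 5.

Variance along critical path = 4.000 + 5.444 + 0.444 = 9.889; σ = √9.889 = 3.145 days.
Z = (39 − 36) / 3.145 = 0.954
P(T ≤ 39) = Φ(0.954) ≈ 0.830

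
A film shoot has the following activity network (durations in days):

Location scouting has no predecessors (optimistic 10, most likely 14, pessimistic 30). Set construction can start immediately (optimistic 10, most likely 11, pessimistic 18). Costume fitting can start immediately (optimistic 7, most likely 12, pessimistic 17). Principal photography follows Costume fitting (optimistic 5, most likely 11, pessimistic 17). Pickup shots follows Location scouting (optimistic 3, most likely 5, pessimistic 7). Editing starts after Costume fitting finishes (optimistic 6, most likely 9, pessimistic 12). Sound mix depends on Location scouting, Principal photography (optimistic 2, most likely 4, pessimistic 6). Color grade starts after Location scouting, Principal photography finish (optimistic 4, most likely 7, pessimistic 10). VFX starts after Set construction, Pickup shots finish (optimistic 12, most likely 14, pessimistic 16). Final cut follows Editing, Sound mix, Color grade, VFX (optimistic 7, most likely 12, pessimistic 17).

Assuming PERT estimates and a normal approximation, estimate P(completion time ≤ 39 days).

te_Location scouting = (10 + 4·14 + 30)/6 = 96/6 = 16; σ²_Location scouting = ((30−10)/6)² = 11.111
te_Set construction = (10 + 4·11 + 18)/6 = 72/6 = 12; σ²_Set construction = ((18−10)/6)² = 1.778
te_Costume fitting = (7 + 4·12 + 17)/6 = 72/6 = 12; σ²_Costume fitting = ((17−7)/6)² = 2.778
te_Principal photography = (5 + 4·11 + 17)/6 = 66/6 = 11; σ²_Principal photography = ((17−5)/6)² = 4.000
te_Pickup shots = (3 + 4·5 + 7)/6 = 30/6 = 5; σ²_Pickup shots = ((7−3)/6)² = 0.444
te_Editing = (6 + 4·9 + 12)/6 = 54/6 = 9; σ²_Editing = ((12−6)/6)² = 1.000
te_Sound mix = (2 + 4·4 + 6)/6 = 24/6 = 4; σ²_Sound mix = ((6−2)/6)² = 0.444
te_Color grade = (4 + 4·7 + 10)/6 = 42/6 = 7; σ²_Color grade = ((10−4)/6)² = 1.000
te_VFX = (12 + 4·14 + 16)/6 = 84/6 = 14; σ²_VFX = ((16−12)/6)² = 0.444
te_Final cut = (7 + 4·12 + 17)/6 = 72/6 = 12; σ²_Final cut = ((17−7)/6)² = 2.778

Forward pass:
ES_Location scouting = 0; EF_Location scouting = 16
ES_Set construction = 0; EF_Set construction = 12
ES_Costume fitting = 0; EF_Costume fitting = 12
ES_Principal photography = 12; EF_Principal photography = 12+11 = 23
ES_Pickup shots = 16; EF_Pickup shots = 16+5 = 21
ES_Editing = 12; EF_Editing = 12+9 = 21
ES_Sound mix = max(EF_Location scouting=16, EF_Principal photography=23) = 23; EF_Sound mix = 23+4 = 27
ES_Color grade = max(EF_Location scouting=16, EF_Principal photography=23) = 23; EF_Color grade = 23+7 = 30
ES_VFX = max(EF_Set construction=12, EF_Pickup shots=21) = 21; EF_VFX = 21+14 = 35
ES_Final cut = max(EF_Editing=21, EF_Sound mix=27, EF_Color grade=30, EF_VFX=35) = 35; EF_Final cut = 35+12 = 47
Expected project duration μ = 47 days. Critical path: Location scouting → Pickup shots → VFX → Final cut.

Variance along critical path = 11.111 + 0.444 + 0.444 + 2.778 = 14.778; σ = √14.778 = 3.844 days.
Z = (39 − 47) / 3.844 = -2.081
P(T ≤ 39) = Φ(-2.081) ≈ 0.019

0.019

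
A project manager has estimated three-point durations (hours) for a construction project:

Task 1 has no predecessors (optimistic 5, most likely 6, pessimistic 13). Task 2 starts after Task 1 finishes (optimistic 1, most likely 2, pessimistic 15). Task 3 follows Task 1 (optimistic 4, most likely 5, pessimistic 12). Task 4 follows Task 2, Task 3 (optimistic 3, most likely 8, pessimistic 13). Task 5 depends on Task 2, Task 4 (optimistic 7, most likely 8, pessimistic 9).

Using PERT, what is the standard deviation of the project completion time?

te_Task 1 = (5 + 4·6 + 13)/6 = 42/6 = 7; σ²_Task 1 = ((13−5)/6)² = 1.778
te_Task 2 = (1 + 4·2 + 15)/6 = 24/6 = 4; σ²_Task 2 = ((15−1)/6)² = 5.444
te_Task 3 = (4 + 4·5 + 12)/6 = 36/6 = 6; σ²_Task 3 = ((12−4)/6)² = 1.778
te_Task 4 = (3 + 4·8 + 13)/6 = 48/6 = 8; σ²_Task 4 = ((13−3)/6)² = 2.778
te_Task 5 = (7 + 4·8 + 9)/6 = 48/6 = 8; σ²_Task 5 = ((9−7)/6)² = 0.111

Forward pass:
ES_Task 1 = 0; EF_Task 1 = 7
ES_Task 2 = 7; EF_Task 2 = 7+4 = 11
ES_Task 3 = 7; EF_Task 3 = 7+6 = 13
ES_Task 4 = max(EF_Task 2=11, EF_Task 3=13) = 13; EF_Task 4 = 13+8 = 21
ES_Task 5 = max(EF_Task 2=11, EF_Task 4=21) = 21; EF_Task 5 = 21+8 = 29
Expected project duration μ = 29 hours. Critical path: Task 1 → Task 3 → Task 4 → Task 5.

Variance along critical path = 1.778 + 1.778 + 2.778 + 0.111 = 6.444
σ = √6.444 = 2.539 hours

2.54 hours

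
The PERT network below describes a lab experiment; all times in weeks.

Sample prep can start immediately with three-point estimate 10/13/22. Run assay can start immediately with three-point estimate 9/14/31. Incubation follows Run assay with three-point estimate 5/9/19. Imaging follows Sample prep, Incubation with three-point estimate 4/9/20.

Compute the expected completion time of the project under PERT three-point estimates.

36 weeks

te_Sample prep = (10 + 4·13 + 22)/6 = 84/6 = 14
te_Run assay = (9 + 4·14 + 31)/6 = 96/6 = 16
te_Incubation = (5 + 4·9 + 19)/6 = 60/6 = 10
te_Imaging = (4 + 4·9 + 20)/6 = 60/6 = 10

Forward pass:
ES_Sample prep = 0; EF_Sample prep = 14
ES_Run assay = 0; EF_Run assay = 16
ES_Incubation = 16; EF_Incubation = 16+10 = 26
ES_Imaging = max(EF_Sample prep=14, EF_Incubation=26) = 26; EF_Imaging = 26+10 = 36
Expected project duration μ = 36 weeks. Critical path: Run assay → Incubation → Imaging.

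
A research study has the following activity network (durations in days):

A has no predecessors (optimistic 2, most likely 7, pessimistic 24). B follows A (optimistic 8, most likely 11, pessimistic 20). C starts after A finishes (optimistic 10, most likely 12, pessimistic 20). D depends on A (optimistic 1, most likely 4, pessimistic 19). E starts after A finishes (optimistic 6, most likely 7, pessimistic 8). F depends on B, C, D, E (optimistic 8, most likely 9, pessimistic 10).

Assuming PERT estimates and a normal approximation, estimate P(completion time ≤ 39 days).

0.976

te_A = (2 + 4·7 + 24)/6 = 54/6 = 9; σ²_A = ((24−2)/6)² = 13.444
te_B = (8 + 4·11 + 20)/6 = 72/6 = 12; σ²_B = ((20−8)/6)² = 4.000
te_C = (10 + 4·12 + 20)/6 = 78/6 = 13; σ²_C = ((20−10)/6)² = 2.778
te_D = (1 + 4·4 + 19)/6 = 36/6 = 6; σ²_D = ((19−1)/6)² = 9.000
te_E = (6 + 4·7 + 8)/6 = 42/6 = 7; σ²_E = ((8−6)/6)² = 0.111
te_F = (8 + 4·9 + 10)/6 = 54/6 = 9; σ²_F = ((10−8)/6)² = 0.111

Forward pass:
ES_A = 0; EF_A = 9
ES_B = 9; EF_B = 9+12 = 21
ES_C = 9; EF_C = 9+13 = 22
ES_D = 9; EF_D = 9+6 = 15
ES_E = 9; EF_E = 9+7 = 16
ES_F = max(EF_B=21, EF_C=22, EF_D=15, EF_E=16) = 22; EF_F = 22+9 = 31
Expected project duration μ = 31 days. Critical path: A → C → F.

Variance along critical path = 13.444 + 2.778 + 0.111 = 16.333; σ = √16.333 = 4.041 days.
Z = (39 − 31) / 4.041 = 1.979
P(T ≤ 39) = Φ(1.979) ≈ 0.976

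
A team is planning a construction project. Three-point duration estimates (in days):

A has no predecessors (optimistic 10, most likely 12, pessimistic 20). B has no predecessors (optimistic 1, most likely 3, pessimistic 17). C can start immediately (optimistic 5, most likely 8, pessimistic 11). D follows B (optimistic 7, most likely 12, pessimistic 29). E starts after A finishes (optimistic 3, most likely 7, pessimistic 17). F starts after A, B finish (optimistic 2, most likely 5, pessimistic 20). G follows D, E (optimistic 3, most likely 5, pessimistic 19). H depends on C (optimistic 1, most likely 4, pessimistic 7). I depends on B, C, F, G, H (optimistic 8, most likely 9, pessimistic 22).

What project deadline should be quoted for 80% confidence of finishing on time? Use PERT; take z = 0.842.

42.8 days

te_A = (10 + 4·12 + 20)/6 = 78/6 = 13; σ²_A = ((20−10)/6)² = 2.778
te_B = (1 + 4·3 + 17)/6 = 30/6 = 5; σ²_B = ((17−1)/6)² = 7.111
te_C = (5 + 4·8 + 11)/6 = 48/6 = 8; σ²_C = ((11−5)/6)² = 1.000
te_D = (7 + 4·12 + 29)/6 = 84/6 = 14; σ²_D = ((29−7)/6)² = 13.444
te_E = (3 + 4·7 + 17)/6 = 48/6 = 8; σ²_E = ((17−3)/6)² = 5.444
te_F = (2 + 4·5 + 20)/6 = 42/6 = 7; σ²_F = ((20−2)/6)² = 9.000
te_G = (3 + 4·5 + 19)/6 = 42/6 = 7; σ²_G = ((19−3)/6)² = 7.111
te_H = (1 + 4·4 + 7)/6 = 24/6 = 4; σ²_H = ((7−1)/6)² = 1.000
te_I = (8 + 4·9 + 22)/6 = 66/6 = 11; σ²_I = ((22−8)/6)² = 5.444

Forward pass:
ES_A = 0; EF_A = 13
ES_B = 0; EF_B = 5
ES_C = 0; EF_C = 8
ES_D = 5; EF_D = 5+14 = 19
ES_E = 13; EF_E = 13+8 = 21
ES_F = max(EF_A=13, EF_B=5) = 13; EF_F = 13+7 = 20
ES_G = max(EF_D=19, EF_E=21) = 21; EF_G = 21+7 = 28
ES_H = 8; EF_H = 8+4 = 12
ES_I = max(EF_B=5, EF_C=8, EF_F=20, EF_G=28, EF_H=12) = 28; EF_I = 28+11 = 39
Expected project duration μ = 39 days. Critical path: A → E → G → I.

Variance along critical path = 2.778 + 5.444 + 7.111 + 5.444 = 20.778; σ = 4.558 days.
D = μ + z·σ = 39 + 0.842·4.558 = 42.8 days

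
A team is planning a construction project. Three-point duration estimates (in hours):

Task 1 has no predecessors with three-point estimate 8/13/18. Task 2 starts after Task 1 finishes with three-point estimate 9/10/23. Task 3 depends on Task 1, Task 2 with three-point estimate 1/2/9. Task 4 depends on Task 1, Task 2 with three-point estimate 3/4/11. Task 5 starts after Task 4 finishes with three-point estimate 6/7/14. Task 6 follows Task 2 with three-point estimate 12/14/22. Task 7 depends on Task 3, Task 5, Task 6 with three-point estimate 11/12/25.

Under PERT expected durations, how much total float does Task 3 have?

12 hours

te_Task 1 = (8 + 4·13 + 18)/6 = 78/6 = 13
te_Task 2 = (9 + 4·10 + 23)/6 = 72/6 = 12
te_Task 3 = (1 + 4·2 + 9)/6 = 18/6 = 3
te_Task 4 = (3 + 4·4 + 11)/6 = 30/6 = 5
te_Task 5 = (6 + 4·7 + 14)/6 = 48/6 = 8
te_Task 6 = (12 + 4·14 + 22)/6 = 90/6 = 15
te_Task 7 = (11 + 4·12 + 25)/6 = 84/6 = 14

Forward pass:
ES_Task 1 = 0; EF_Task 1 = 13
ES_Task 2 = 13; EF_Task 2 = 13+12 = 25
ES_Task 3 = max(EF_Task 1=13, EF_Task 2=25) = 25; EF_Task 3 = 25+3 = 28
ES_Task 4 = max(EF_Task 1=13, EF_Task 2=25) = 25; EF_Task 4 = 25+5 = 30
ES_Task 5 = 30; EF_Task 5 = 30+8 = 38
ES_Task 6 = 25; EF_Task 6 = 25+15 = 40
ES_Task 7 = max(EF_Task 3=28, EF_Task 5=38, EF_Task 6=40) = 40; EF_Task 7 = 40+14 = 54
Expected project duration μ = 54 hours. Critical path: Task 1 → Task 2 → Task 6 → Task 7.

Backward pass:
LF_Task 7 = 54; LS_Task 7 = 54−14 = 40
LF_Task 6 = LS_Task 7 = 40; LS_Task 6 = 40−15 = 25
LF_Task 5 = LS_Task 7 = 40; LS_Task 5 = 40−8 = 32
LF_Task 4 = LS_Task 5 = 32; LS_Task 4 = 32−5 = 27
LF_Task 3 = LS_Task 7 = 40; LS_Task 3 = 40−3 = 37
LF_Task 2 = min(LS_Task 3=37, LS_Task 4=27, LS_Task 6=25) = 25; LS_Task 2 = 25−12 = 13
LF_Task 1 = min(LS_Task 2=13, LS_Task 3=37, LS_Task 4=27) = 13; LS_Task 1 = 13−13 = 0
Slack_Task 3 = LS_Task 3 − ES_Task 3 = 37 − 25 = 12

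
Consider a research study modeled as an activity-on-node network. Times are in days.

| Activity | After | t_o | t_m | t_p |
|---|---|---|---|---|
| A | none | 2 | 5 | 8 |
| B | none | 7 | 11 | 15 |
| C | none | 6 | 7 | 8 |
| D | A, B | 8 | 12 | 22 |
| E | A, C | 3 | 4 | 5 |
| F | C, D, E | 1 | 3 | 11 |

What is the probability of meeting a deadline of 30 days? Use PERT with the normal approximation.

0.736

te_A = (2 + 4·5 + 8)/6 = 30/6 = 5; σ²_A = ((8−2)/6)² = 1.000
te_B = (7 + 4·11 + 15)/6 = 66/6 = 11; σ²_B = ((15−7)/6)² = 1.778
te_C = (6 + 4·7 + 8)/6 = 42/6 = 7; σ²_C = ((8−6)/6)² = 0.111
te_D = (8 + 4·12 + 22)/6 = 78/6 = 13; σ²_D = ((22−8)/6)² = 5.444
te_E = (3 + 4·4 + 5)/6 = 24/6 = 4; σ²_E = ((5−3)/6)² = 0.111
te_F = (1 + 4·3 + 11)/6 = 24/6 = 4; σ²_F = ((11−1)/6)² = 2.778

Forward pass:
ES_A = 0; EF_A = 5
ES_B = 0; EF_B = 11
ES_C = 0; EF_C = 7
ES_D = max(EF_A=5, EF_B=11) = 11; EF_D = 11+13 = 24
ES_E = max(EF_A=5, EF_C=7) = 7; EF_E = 7+4 = 11
ES_F = max(EF_C=7, EF_D=24, EF_E=11) = 24; EF_F = 24+4 = 28
Expected project duration μ = 28 days. Critical path: B → D → F.

Variance along critical path = 1.778 + 5.444 + 2.778 = 10.000; σ = √10.000 = 3.162 days.
Z = (30 − 28) / 3.162 = 0.632
P(T ≤ 30) = Φ(0.632) ≈ 0.736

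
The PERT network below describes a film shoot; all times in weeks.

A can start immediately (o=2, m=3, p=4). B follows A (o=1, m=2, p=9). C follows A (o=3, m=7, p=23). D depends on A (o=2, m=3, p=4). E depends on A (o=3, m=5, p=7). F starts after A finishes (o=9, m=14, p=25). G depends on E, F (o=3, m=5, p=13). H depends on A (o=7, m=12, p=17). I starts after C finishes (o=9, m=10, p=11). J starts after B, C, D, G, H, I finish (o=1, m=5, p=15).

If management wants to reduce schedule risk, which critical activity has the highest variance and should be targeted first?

F

te_A = (2 + 4·3 + 4)/6 = 18/6 = 3; σ²_A = ((4−2)/6)² = 0.111
te_B = (1 + 4·2 + 9)/6 = 18/6 = 3; σ²_B = ((9−1)/6)² = 1.778
te_C = (3 + 4·7 + 23)/6 = 54/6 = 9; σ²_C = ((23−3)/6)² = 11.111
te_D = (2 + 4·3 + 4)/6 = 18/6 = 3; σ²_D = ((4−2)/6)² = 0.111
te_E = (3 + 4·5 + 7)/6 = 30/6 = 5; σ²_E = ((7−3)/6)² = 0.444
te_F = (9 + 4·14 + 25)/6 = 90/6 = 15; σ²_F = ((25−9)/6)² = 7.111
te_G = (3 + 4·5 + 13)/6 = 36/6 = 6; σ²_G = ((13−3)/6)² = 2.778
te_H = (7 + 4·12 + 17)/6 = 72/6 = 12; σ²_H = ((17−7)/6)² = 2.778
te_I = (9 + 4·10 + 11)/6 = 60/6 = 10; σ²_I = ((11−9)/6)² = 0.111
te_J = (1 + 4·5 + 15)/6 = 36/6 = 6; σ²_J = ((15−1)/6)² = 5.444

Forward pass:
ES_A = 0; EF_A = 3
ES_B = 3; EF_B = 3+3 = 6
ES_C = 3; EF_C = 3+9 = 12
ES_D = 3; EF_D = 3+3 = 6
ES_E = 3; EF_E = 3+5 = 8
ES_F = 3; EF_F = 3+15 = 18
ES_G = max(EF_E=8, EF_F=18) = 18; EF_G = 18+6 = 24
ES_H = 3; EF_H = 3+12 = 15
ES_I = 12; EF_I = 12+10 = 22
ES_J = max(EF_B=6, EF_C=12, EF_D=6, EF_G=24, EF_H=15, EF_I=22) = 24; EF_J = 24+6 = 30
Expected project duration μ = 30 weeks. Critical path: A → F → G → J.

Variances on critical path: σ²_A=0.111, σ²_F=7.111, σ²_G=2.778, σ²_J=5.444.
Largest is σ²_F = 7.111.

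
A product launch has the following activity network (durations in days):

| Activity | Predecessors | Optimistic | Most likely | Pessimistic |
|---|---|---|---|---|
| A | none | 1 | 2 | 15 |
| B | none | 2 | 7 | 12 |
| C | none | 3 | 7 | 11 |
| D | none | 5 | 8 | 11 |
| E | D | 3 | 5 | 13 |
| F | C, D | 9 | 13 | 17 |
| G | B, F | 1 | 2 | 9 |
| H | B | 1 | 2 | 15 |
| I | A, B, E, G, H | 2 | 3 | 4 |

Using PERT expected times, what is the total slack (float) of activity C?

1 days

te_A = (1 + 4·2 + 15)/6 = 24/6 = 4
te_B = (2 + 4·7 + 12)/6 = 42/6 = 7
te_C = (3 + 4·7 + 11)/6 = 42/6 = 7
te_D = (5 + 4·8 + 11)/6 = 48/6 = 8
te_E = (3 + 4·5 + 13)/6 = 36/6 = 6
te_F = (9 + 4·13 + 17)/6 = 78/6 = 13
te_G = (1 + 4·2 + 9)/6 = 18/6 = 3
te_H = (1 + 4·2 + 15)/6 = 24/6 = 4
te_I = (2 + 4·3 + 4)/6 = 18/6 = 3

Forward pass:
ES_A = 0; EF_A = 4
ES_B = 0; EF_B = 7
ES_C = 0; EF_C = 7
ES_D = 0; EF_D = 8
ES_E = 8; EF_E = 8+6 = 14
ES_F = max(EF_C=7, EF_D=8) = 8; EF_F = 8+13 = 21
ES_G = max(EF_B=7, EF_F=21) = 21; EF_G = 21+3 = 24
ES_H = 7; EF_H = 7+4 = 11
ES_I = max(EF_A=4, EF_B=7, EF_E=14, EF_G=24, EF_H=11) = 24; EF_I = 24+3 = 27
Expected project duration μ = 27 days. Critical path: D → F → G → I.

Backward pass:
LF_I = 27; LS_I = 27−3 = 24
LF_H = LS_I = 24; LS_H = 24−4 = 20
LF_G = LS_I = 24; LS_G = 24−3 = 21
LF_F = LS_G = 21; LS_F = 21−13 = 8
LF_E = LS_I = 24; LS_E = 24−6 = 18
LF_D = min(LS_E=18, LS_F=8) = 8; LS_D = 8−8 = 0
LF_C = LS_F = 8; LS_C = 8−7 = 1
LF_B = min(LS_G=21, LS_H=20, LS_I=24) = 20; LS_B = 20−7 = 13
LF_A = LS_I = 24; LS_A = 24−4 = 20
Slack_C = LS_C − ES_C = 1 − 0 = 1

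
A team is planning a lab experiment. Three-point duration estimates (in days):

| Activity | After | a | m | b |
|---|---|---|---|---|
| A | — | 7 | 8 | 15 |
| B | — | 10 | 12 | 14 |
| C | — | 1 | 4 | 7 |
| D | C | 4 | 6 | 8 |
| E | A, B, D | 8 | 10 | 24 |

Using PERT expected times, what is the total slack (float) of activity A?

3 days

te_A = (7 + 4·8 + 15)/6 = 54/6 = 9
te_B = (10 + 4·12 + 14)/6 = 72/6 = 12
te_C = (1 + 4·4 + 7)/6 = 24/6 = 4
te_D = (4 + 4·6 + 8)/6 = 36/6 = 6
te_E = (8 + 4·10 + 24)/6 = 72/6 = 12

Forward pass:
ES_A = 0; EF_A = 9
ES_B = 0; EF_B = 12
ES_C = 0; EF_C = 4
ES_D = 4; EF_D = 4+6 = 10
ES_E = max(EF_A=9, EF_B=12, EF_D=10) = 12; EF_E = 12+12 = 24
Expected project duration μ = 24 days. Critical path: B → E.

Backward pass:
LF_E = 24; LS_E = 24−12 = 12
LF_D = LS_E = 12; LS_D = 12−6 = 6
LF_C = LS_D = 6; LS_C = 6−4 = 2
LF_B = LS_E = 12; LS_B = 12−12 = 0
LF_A = LS_E = 12; LS_A = 12−9 = 3
Slack_A = LS_A − ES_A = 3 − 0 = 3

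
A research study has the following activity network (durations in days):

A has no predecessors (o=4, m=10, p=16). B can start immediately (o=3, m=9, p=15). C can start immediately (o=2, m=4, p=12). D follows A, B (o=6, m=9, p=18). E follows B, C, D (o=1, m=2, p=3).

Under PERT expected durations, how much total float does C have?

15 days

te_A = (4 + 4·10 + 16)/6 = 60/6 = 10
te_B = (3 + 4·9 + 15)/6 = 54/6 = 9
te_C = (2 + 4·4 + 12)/6 = 30/6 = 5
te_D = (6 + 4·9 + 18)/6 = 60/6 = 10
te_E = (1 + 4·2 + 3)/6 = 12/6 = 2

Forward pass:
ES_A = 0; EF_A = 10
ES_B = 0; EF_B = 9
ES_C = 0; EF_C = 5
ES_D = max(EF_A=10, EF_B=9) = 10; EF_D = 10+10 = 20
ES_E = max(EF_B=9, EF_C=5, EF_D=20) = 20; EF_E = 20+2 = 22
Expected project duration μ = 22 days. Critical path: A → D → E.

Backward pass:
LF_E = 22; LS_E = 22−2 = 20
LF_D = LS_E = 20; LS_D = 20−10 = 10
LF_C = LS_E = 20; LS_C = 20−5 = 15
LF_B = min(LS_D=10, LS_E=20) = 10; LS_B = 10−9 = 1
LF_A = LS_D = 10; LS_A = 10−10 = 0
Slack_C = LS_C − ES_C = 15 − 0 = 15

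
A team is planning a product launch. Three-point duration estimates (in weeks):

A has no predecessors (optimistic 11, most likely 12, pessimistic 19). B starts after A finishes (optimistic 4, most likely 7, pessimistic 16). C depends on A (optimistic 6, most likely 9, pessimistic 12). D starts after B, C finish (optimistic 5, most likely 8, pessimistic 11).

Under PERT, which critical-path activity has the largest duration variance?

A

te_A = (11 + 4·12 + 19)/6 = 78/6 = 13; σ²_A = ((19−11)/6)² = 1.778
te_B = (4 + 4·7 + 16)/6 = 48/6 = 8; σ²_B = ((16−4)/6)² = 4.000
te_C = (6 + 4·9 + 12)/6 = 54/6 = 9; σ²_C = ((12−6)/6)² = 1.000
te_D = (5 + 4·8 + 11)/6 = 48/6 = 8; σ²_D = ((11−5)/6)² = 1.000

Forward pass:
ES_A = 0; EF_A = 13
ES_B = 13; EF_B = 13+8 = 21
ES_C = 13; EF_C = 13+9 = 22
ES_D = max(EF_B=21, EF_C=22) = 22; EF_D = 22+8 = 30
Expected project duration μ = 30 weeks. Critical path: A → C → D.

Variances on critical path: σ²_A=1.778, σ²_C=1.000, σ²_D=1.000.
Largest is σ²_A = 1.778.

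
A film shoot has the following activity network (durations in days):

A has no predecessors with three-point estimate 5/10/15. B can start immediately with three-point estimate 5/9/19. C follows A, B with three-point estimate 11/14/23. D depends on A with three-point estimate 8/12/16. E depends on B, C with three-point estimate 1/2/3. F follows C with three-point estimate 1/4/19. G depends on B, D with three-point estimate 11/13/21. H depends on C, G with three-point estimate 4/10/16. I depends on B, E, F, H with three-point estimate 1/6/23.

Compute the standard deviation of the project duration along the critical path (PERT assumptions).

te_A = (5 + 4·10 + 15)/6 = 60/6 = 10; σ²_A = ((15−5)/6)² = 2.778
te_B = (5 + 4·9 + 19)/6 = 60/6 = 10; σ²_B = ((19−5)/6)² = 5.444
te_C = (11 + 4·14 + 23)/6 = 90/6 = 15; σ²_C = ((23−11)/6)² = 4.000
te_D = (8 + 4·12 + 16)/6 = 72/6 = 12; σ²_D = ((16−8)/6)² = 1.778
te_E = (1 + 4·2 + 3)/6 = 12/6 = 2; σ²_E = ((3−1)/6)² = 0.111
te_F = (1 + 4·4 + 19)/6 = 36/6 = 6; σ²_F = ((19−1)/6)² = 9.000
te_G = (11 + 4·13 + 21)/6 = 84/6 = 14; σ²_G = ((21−11)/6)² = 2.778
te_H = (4 + 4·10 + 16)/6 = 60/6 = 10; σ²_H = ((16−4)/6)² = 4.000
te_I = (1 + 4·6 + 23)/6 = 48/6 = 8; σ²_I = ((23−1)/6)² = 13.444

Forward pass:
ES_A = 0; EF_A = 10
ES_B = 0; EF_B = 10
ES_C = max(EF_A=10, EF_B=10) = 10; EF_C = 10+15 = 25
ES_D = 10; EF_D = 10+12 = 22
ES_E = max(EF_B=10, EF_C=25) = 25; EF_E = 25+2 = 27
ES_F = 25; EF_F = 25+6 = 31
ES_G = max(EF_B=10, EF_D=22) = 22; EF_G = 22+14 = 36
ES_H = max(EF_C=25, EF_G=36) = 36; EF_H = 36+10 = 46
ES_I = max(EF_B=10, EF_E=27, EF_F=31, EF_H=46) = 46; EF_I = 46+8 = 54
Expected project duration μ = 54 days. Critical path: A → D → G → H → I.

Variance along critical path = 2.778 + 1.778 + 2.778 + 4.000 + 13.444 = 24.778
σ = √24.778 = 4.978 days

4.98 days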